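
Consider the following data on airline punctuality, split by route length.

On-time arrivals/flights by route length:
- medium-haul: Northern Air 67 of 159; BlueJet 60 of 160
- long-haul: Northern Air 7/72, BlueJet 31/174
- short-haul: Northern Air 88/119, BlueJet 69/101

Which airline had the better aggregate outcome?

Northern Air

Medium-haul: Northern Air 67/159 = 42.1%, BlueJet 60/160 = 37.5% → Northern Air
Long-haul: Northern Air 7/72 = 9.7%, BlueJet 31/174 = 17.8% → BlueJet
Short-haul: Northern Air 88/119 = 73.9%, BlueJet 69/101 = 68.3% → Northern Air
Overall: Northern Air 162/350 = 46.3%, BlueJet 160/435 = 36.8% → Northern Air
(Neither sweeps every route group, but Northern Air has the higher pooled rate.)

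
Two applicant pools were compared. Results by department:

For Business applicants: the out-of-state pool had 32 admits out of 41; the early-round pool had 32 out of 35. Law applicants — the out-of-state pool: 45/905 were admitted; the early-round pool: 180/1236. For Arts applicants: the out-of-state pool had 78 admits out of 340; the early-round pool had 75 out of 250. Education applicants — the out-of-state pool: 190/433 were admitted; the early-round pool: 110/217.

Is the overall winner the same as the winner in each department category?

Business: the out-of-state pool 32/41 = 78.0%, the early-round pool 32/35 = 91.4% → the early-round pool
Law: the out-of-state pool 45/905 = 5.0%, the early-round pool 180/1236 = 14.6% → the early-round pool
Arts: the out-of-state pool 78/340 = 22.9%, the early-round pool 75/250 = 30.0% → the early-round pool
Education: the out-of-state pool 190/433 = 43.9%, the early-round pool 110/217 = 50.7% → the early-round pool
Overall: the out-of-state pool 345/1719 = 20.1%, the early-round pool 397/1738 = 22.8% → the early-round pool
The early-round pool wins overall and in every department group — no reversal.

Yes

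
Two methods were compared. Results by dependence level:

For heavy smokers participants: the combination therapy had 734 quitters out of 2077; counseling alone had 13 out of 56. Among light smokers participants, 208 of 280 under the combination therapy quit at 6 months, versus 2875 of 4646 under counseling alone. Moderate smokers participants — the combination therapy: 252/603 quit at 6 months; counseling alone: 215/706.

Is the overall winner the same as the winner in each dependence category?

Heavy smokers: the combination therapy 734/2077 = 35.3%, counseling alone 13/56 = 23.2% → the combination therapy
Light smokers: the combination therapy 208/280 = 74.3%, counseling alone 2875/4646 = 61.9% → the combination therapy
Moderate smokers: the combination therapy 252/603 = 41.8%, counseling alone 215/706 = 30.5% → the combination therapy
Overall: the combination therapy 1194/2960 = 40.3%, counseling alone 3103/5408 = 57.4% → counseling alone
The combination therapy wins each dependence group but counseling alone wins overall — the comparison reverses. The combination therapy's participants skew toward heavy smokers, which has a lower base rate.

No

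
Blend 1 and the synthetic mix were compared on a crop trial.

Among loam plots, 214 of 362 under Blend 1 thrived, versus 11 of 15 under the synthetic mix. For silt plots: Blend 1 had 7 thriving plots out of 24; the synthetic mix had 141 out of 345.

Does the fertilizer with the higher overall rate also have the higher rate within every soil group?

No

Loam: Blend 1 214/362 = 59.1%, the synthetic mix 11/15 = 73.3% → the synthetic mix
Silt: Blend 1 7/24 = 29.2%, the synthetic mix 141/345 = 40.9% → the synthetic mix
Overall: Blend 1 221/386 = 57.3%, the synthetic mix 152/360 = 42.2% → Blend 1
The synthetic mix wins each soil group but Blend 1 wins overall — the comparison reverses. The synthetic mix's plots skew toward silt, which has a lower base rate.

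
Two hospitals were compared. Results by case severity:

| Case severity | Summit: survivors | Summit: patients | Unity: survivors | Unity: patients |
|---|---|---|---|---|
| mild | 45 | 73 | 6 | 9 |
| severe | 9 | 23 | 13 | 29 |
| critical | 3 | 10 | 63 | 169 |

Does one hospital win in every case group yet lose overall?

Yes

Mild: Summit 45/73 = 61.6%, Unity 6/9 = 66.7% → Unity
Severe: Summit 9/23 = 39.1%, Unity 13/29 = 44.8% → Unity
Critical: Summit 3/10 = 30.0%, Unity 63/169 = 37.3% → Unity
Overall: Summit 57/106 = 53.8%, Unity 82/207 = 39.6% → Summit
Unity wins each case group but Summit wins overall — the comparison reverses. Unity's patients skew toward critical, which has a lower base rate.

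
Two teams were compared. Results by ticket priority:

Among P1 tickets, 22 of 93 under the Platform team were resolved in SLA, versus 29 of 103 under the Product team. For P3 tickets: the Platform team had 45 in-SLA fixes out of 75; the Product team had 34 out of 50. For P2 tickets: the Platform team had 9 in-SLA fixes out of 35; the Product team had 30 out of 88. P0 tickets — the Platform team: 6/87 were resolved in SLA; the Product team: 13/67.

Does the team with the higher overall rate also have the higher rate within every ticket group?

Yes

P1: the Platform team 22/93 = 23.7%, the Product team 29/103 = 28.2% → the Product team
P3: the Platform team 45/75 = 60.0%, the Product team 34/50 = 68.0% → the Product team
P2: the Platform team 9/35 = 25.7%, the Product team 30/88 = 34.1% → the Product team
P0: the Platform team 6/87 = 6.9%, the Product team 13/67 = 19.4% → the Product team
Overall: the Platform team 82/290 = 28.3%, the Product team 106/308 = 34.4% → the Product team
The Product team wins overall and in every ticket group — no reversal.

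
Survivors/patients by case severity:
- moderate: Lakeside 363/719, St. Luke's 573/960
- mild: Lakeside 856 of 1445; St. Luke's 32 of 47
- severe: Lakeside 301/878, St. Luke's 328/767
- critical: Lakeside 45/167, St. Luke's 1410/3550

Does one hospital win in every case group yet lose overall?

Moderate: Lakeside 363/719 = 50.5%, St. Luke's 573/960 = 59.7% → St. Luke's
Mild: Lakeside 856/1445 = 59.2%, St. Luke's 32/47 = 68.1% → St. Luke's
Severe: Lakeside 301/878 = 34.3%, St. Luke's 328/767 = 42.8% → St. Luke's
Critical: Lakeside 45/167 = 26.9%, St. Luke's 1410/3550 = 39.7% → St. Luke's
Overall: Lakeside 1565/3209 = 48.8%, St. Luke's 2343/5324 = 44.0% → Lakeside
St. Luke's wins each case group but Lakeside wins overall — the comparison reverses. St. Luke's's patients skew toward critical, which has a lower base rate.

Yes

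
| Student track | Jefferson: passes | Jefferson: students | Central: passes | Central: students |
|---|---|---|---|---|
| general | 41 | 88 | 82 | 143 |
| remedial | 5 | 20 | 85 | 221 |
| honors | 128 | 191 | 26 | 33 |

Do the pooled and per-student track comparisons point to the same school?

General: Jefferson 41/88 = 46.6%, Central 82/143 = 57.3% → Central
Remedial: Jefferson 5/20 = 25.0%, Central 85/221 = 38.5% → Central
Honors: Jefferson 128/191 = 67.0%, Central 26/33 = 78.8% → Central
Overall: Jefferson 174/299 = 58.2%, Central 193/397 = 48.6% → Jefferson
Central wins each student group but Jefferson wins overall — the comparison reverses. Central's students skew toward remedial, which has a lower base rate.

No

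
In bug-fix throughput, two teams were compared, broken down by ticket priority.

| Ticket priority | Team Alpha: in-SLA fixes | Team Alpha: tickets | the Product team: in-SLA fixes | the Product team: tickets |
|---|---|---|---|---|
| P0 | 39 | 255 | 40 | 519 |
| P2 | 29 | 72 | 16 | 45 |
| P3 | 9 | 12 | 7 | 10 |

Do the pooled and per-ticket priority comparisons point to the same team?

Yes

P0: Team Alpha 39/255 = 15.3%, the Product team 40/519 = 7.7% → Team Alpha
P2: Team Alpha 29/72 = 40.3%, the Product team 16/45 = 35.6% → Team Alpha
P3: Team Alpha 9/12 = 75.0%, the Product team 7/10 = 70.0% → Team Alpha
Overall: Team Alpha 77/339 = 22.7%, the Product team 63/574 = 11.0% → Team Alpha
Team Alpha wins overall and in every ticket group — no reversal.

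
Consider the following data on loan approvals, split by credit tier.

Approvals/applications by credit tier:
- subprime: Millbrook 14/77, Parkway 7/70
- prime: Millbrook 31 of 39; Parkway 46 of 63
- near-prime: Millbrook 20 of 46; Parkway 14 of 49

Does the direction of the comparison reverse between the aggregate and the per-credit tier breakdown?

Subprime: Millbrook 14/77 = 18.2%, Parkway 7/70 = 10.0% → Millbrook
Prime: Millbrook 31/39 = 79.5%, Parkway 46/63 = 73.0% → Millbrook
Near-prime: Millbrook 20/46 = 43.5%, Parkway 14/49 = 28.6% → Millbrook
Overall: Millbrook 65/162 = 40.1%, Parkway 67/182 = 36.8% → Millbrook
Millbrook wins overall and in every credit group — no reversal.

No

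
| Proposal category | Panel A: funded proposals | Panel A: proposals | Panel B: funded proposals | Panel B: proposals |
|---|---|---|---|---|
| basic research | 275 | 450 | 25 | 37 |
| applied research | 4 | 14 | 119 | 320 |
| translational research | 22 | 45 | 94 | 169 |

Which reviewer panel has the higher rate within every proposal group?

Panel B

Basic research: Panel A 275/450 = 61.1%, Panel B 25/37 = 67.6% → Panel B
Applied research: Panel A 4/14 = 28.6%, Panel B 119/320 = 37.2% → Panel B
Translational research: Panel A 22/45 = 48.9%, Panel B 94/169 = 55.6% → Panel B
Panel B has the higher rate in all 3 groups.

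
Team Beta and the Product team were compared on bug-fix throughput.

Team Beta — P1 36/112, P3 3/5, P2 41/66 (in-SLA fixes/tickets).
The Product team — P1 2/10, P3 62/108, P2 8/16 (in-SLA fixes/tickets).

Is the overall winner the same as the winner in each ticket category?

P1: Team Beta 36/112 = 32.1%, the Product team 2/10 = 20.0% → Team Beta
P3: Team Beta 3/5 = 60.0%, the Product team 62/108 = 57.4% → Team Beta
P2: Team Beta 41/66 = 62.1%, the Product team 8/16 = 50.0% → Team Beta
Overall: Team Beta 80/183 = 43.7%, the Product team 72/134 = 53.7% → the Product team
Team Beta wins each ticket group but the Product team wins overall — the comparison reverses. Team Beta's tickets skew toward P1, which has a lower base rate.

No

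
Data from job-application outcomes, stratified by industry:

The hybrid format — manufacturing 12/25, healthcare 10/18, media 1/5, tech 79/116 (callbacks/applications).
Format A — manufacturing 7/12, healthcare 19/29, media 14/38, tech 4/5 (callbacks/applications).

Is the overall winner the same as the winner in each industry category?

No

Manufacturing: the hybrid format 12/25 = 48.0%, Format A 7/12 = 58.3% → Format A
Healthcare: the hybrid format 10/18 = 55.6%, Format A 19/29 = 65.5% → Format A
Media: the hybrid format 1/5 = 20.0%, Format A 14/38 = 36.8% → Format A
Tech: the hybrid format 79/116 = 68.1%, Format A 4/5 = 80.0% → Format A
Overall: the hybrid format 102/164 = 62.2%, Format A 44/84 = 52.4% → the hybrid format
Format A wins each industry group but the hybrid format wins overall — the comparison reverses. Format A's applications skew toward media, which has a lower base rate.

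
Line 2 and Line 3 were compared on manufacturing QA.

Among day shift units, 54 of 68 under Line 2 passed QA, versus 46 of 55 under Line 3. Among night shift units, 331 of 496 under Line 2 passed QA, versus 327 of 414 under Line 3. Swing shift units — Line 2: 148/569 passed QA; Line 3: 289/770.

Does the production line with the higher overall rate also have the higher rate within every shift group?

Day shift: Line 2 54/68 = 79.4%, Line 3 46/55 = 83.6% → Line 3
Night shift: Line 2 331/496 = 66.7%, Line 3 327/414 = 79.0% → Line 3
Swing shift: Line 2 148/569 = 26.0%, Line 3 289/770 = 37.5% → Line 3
Overall: Line 2 533/1133 = 47.0%, Line 3 662/1239 = 53.4% → Line 3
Line 3 wins overall and in every shift group — no reversal.

Yes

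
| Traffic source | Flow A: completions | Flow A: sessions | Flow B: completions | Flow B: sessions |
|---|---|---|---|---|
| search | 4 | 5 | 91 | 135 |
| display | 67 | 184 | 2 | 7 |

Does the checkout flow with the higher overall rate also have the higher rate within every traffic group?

No

Search: Flow A 4/5 = 80.0%, Flow B 91/135 = 67.4% → Flow A
Display: Flow A 67/184 = 36.4%, Flow B 2/7 = 28.6% → Flow A
Overall: Flow A 71/189 = 37.6%, Flow B 93/142 = 65.5% → Flow B
Flow A wins each traffic group but Flow B wins overall — the comparison reverses. Flow A's sessions skew toward display, which has a lower base rate.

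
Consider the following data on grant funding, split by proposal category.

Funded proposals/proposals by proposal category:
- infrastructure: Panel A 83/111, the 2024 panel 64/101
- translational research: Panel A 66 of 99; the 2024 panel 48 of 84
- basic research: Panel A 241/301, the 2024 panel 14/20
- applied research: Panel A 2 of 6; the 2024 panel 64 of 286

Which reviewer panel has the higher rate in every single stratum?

Panel A

Infrastructure: Panel A 83/111 = 74.8%, the 2024 panel 64/101 = 63.4% → Panel A
Translational research: Panel A 66/99 = 66.7%, the 2024 panel 48/84 = 57.1% → Panel A
Basic research: Panel A 241/301 = 80.1%, the 2024 panel 14/20 = 70.0% → Panel A
Applied research: Panel A 2/6 = 33.3%, the 2024 panel 64/286 = 22.4% → Panel A
Panel A has the higher rate in all 4 groups.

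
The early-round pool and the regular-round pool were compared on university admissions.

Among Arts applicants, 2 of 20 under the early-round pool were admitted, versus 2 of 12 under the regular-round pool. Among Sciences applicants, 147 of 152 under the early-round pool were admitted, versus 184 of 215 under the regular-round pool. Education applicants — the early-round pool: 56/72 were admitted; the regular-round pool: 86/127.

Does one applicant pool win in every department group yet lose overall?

Arts: the early-round pool 2/20 = 10.0%, the regular-round pool 2/12 = 16.7% → the regular-round pool
Sciences: the early-round pool 147/152 = 96.7%, the regular-round pool 184/215 = 85.6% → the early-round pool
Education: the early-round pool 56/72 = 77.8%, the regular-round pool 86/127 = 67.7% → the early-round pool
Overall: the early-round pool 205/244 = 84.0%, the regular-round pool 272/354 = 76.8% → the early-round pool
Neither sweeps: the early-round pool wins 2 of 3 groups, the regular-round pool wins 1. The early-round pool wins overall but not every group — no Simpson reversal.

No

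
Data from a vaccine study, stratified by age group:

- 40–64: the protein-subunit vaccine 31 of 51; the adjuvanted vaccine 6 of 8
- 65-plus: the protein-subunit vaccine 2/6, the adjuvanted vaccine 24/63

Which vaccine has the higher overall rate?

40–64: the protein-subunit vaccine 31/51 = 60.8%, the adjuvanted vaccine 6/8 = 75.0% → the adjuvanted vaccine
65-plus: the protein-subunit vaccine 2/6 = 33.3%, the adjuvanted vaccine 24/63 = 38.1% → the adjuvanted vaccine
Overall: the protein-subunit vaccine 33/57 = 57.9%, the adjuvanted vaccine 30/71 = 42.3% → the protein-subunit vaccine
(The adjuvanted vaccine wins every age group but the protein-subunit vaccine wins overall — the adjuvanted vaccine's recipients skew toward the low-rate 65-plus group.)

the protein-subunit vaccine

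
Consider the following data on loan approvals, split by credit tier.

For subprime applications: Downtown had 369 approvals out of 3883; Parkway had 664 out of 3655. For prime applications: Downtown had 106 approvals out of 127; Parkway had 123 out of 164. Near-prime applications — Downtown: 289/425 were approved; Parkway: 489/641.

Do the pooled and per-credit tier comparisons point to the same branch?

No

Subprime: Downtown 369/3883 = 9.5%, Parkway 664/3655 = 18.2% → Parkway
Prime: Downtown 106/127 = 83.5%, Parkway 123/164 = 75.0% → Downtown
Near-prime: Downtown 289/425 = 68.0%, Parkway 489/641 = 76.3% → Parkway
Overall: Downtown 764/4435 = 17.2%, Parkway 1276/4460 = 28.6% → Parkway
Neither sweeps: Downtown wins 1 of 3 groups, Parkway wins 2. Parkway wins overall but not every group — no Simpson reversal.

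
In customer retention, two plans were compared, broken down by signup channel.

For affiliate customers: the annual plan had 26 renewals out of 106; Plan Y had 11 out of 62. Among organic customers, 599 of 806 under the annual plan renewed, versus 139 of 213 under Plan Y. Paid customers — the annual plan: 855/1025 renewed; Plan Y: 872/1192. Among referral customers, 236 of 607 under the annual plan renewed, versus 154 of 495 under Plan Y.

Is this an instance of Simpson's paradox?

Affiliate: the annual plan 26/106 = 24.5%, Plan Y 11/62 = 17.7% → the annual plan
Organic: the annual plan 599/806 = 74.3%, Plan Y 139/213 = 65.3% → the annual plan
Paid: the annual plan 855/1025 = 83.4%, Plan Y 872/1192 = 73.2% → the annual plan
Referral: the annual plan 236/607 = 38.9%, Plan Y 154/495 = 31.1% → the annual plan
Overall: the annual plan 1716/2544 = 67.5%, Plan Y 1176/1962 = 59.9% → the annual plan
The annual plan wins overall and in every signup group — no reversal.

No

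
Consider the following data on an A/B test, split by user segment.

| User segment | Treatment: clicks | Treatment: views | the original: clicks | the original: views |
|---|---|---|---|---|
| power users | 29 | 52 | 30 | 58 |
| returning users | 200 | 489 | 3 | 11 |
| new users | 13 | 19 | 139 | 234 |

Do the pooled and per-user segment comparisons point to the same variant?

No

Power users: Treatment 29/52 = 55.8%, the original 30/58 = 51.7% → Treatment
Returning users: Treatment 200/489 = 40.9%, the original 3/11 = 27.3% → Treatment
New users: Treatment 13/19 = 68.4%, the original 139/234 = 59.4% → Treatment
Overall: Treatment 242/560 = 43.2%, the original 172/303 = 56.8% → the original
Treatment wins each user group but the original wins overall — the comparison reverses. Treatment's views skew toward returning users, which has a lower base rate.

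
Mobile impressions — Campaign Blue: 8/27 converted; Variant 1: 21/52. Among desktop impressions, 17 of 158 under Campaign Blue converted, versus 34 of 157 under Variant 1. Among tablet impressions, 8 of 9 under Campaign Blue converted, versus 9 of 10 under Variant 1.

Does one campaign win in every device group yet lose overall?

No

Mobile: Campaign Blue 8/27 = 29.6%, Variant 1 21/52 = 40.4% → Variant 1
Desktop: Campaign Blue 17/158 = 10.8%, Variant 1 34/157 = 21.7% → Variant 1
Tablet: Campaign Blue 8/9 = 88.9%, Variant 1 9/10 = 90.0% → Variant 1
Overall: Campaign Blue 33/194 = 17.0%, Variant 1 64/219 = 29.2% → Variant 1
Variant 1 wins overall and in every device group — no reversal.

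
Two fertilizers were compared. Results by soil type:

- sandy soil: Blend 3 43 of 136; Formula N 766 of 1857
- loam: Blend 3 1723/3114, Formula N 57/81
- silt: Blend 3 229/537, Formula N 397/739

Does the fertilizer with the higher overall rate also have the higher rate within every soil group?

No

Sandy soil: Blend 3 43/136 = 31.6%, Formula N 766/1857 = 41.2% → Formula N
Loam: Blend 3 1723/3114 = 55.3%, Formula N 57/81 = 70.4% → Formula N
Silt: Blend 3 229/537 = 42.6%, Formula N 397/739 = 53.7% → Formula N
Overall: Blend 3 1995/3787 = 52.7%, Formula N 1220/2677 = 45.6% → Blend 3
Formula N wins each soil group but Blend 3 wins overall — the comparison reverses. Formula N's plots skew toward sandy soil, which has a lower base rate.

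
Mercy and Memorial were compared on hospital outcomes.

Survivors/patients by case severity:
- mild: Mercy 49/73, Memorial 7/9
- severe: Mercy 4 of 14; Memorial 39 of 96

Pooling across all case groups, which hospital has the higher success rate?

Mild: Mercy 49/73 = 67.1%, Memorial 7/9 = 77.8% → Memorial
Severe: Mercy 4/14 = 28.6%, Memorial 39/96 = 40.6% → Memorial
Overall: Mercy 53/87 = 60.9%, Memorial 46/105 = 43.8% → Mercy
(Memorial wins every case group but Mercy wins overall — Memorial's patients skew toward the low-rate severe group.)

Mercy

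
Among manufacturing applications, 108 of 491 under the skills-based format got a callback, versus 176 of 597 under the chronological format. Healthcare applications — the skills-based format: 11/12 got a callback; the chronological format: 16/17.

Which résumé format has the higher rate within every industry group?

Manufacturing: the skills-based format 108/491 = 22.0%, the chronological format 176/597 = 29.5% → the chronological format
Healthcare: the skills-based format 11/12 = 91.7%, the chronological format 16/17 = 94.1% → the chronological format
The chronological format has the higher rate in both groups.

the chronological format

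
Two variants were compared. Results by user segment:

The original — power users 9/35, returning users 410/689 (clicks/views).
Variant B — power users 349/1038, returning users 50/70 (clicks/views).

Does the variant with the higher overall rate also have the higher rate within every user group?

Power users: the original 9/35 = 25.7%, Variant B 349/1038 = 33.6% → Variant B
Returning users: the original 410/689 = 59.5%, Variant B 50/70 = 71.4% → Variant B
Overall: the original 419/724 = 57.9%, Variant B 399/1108 = 36.0% → the original
Variant B wins each user group but the original wins overall — the comparison reverses. Variant B's views skew toward power users, which has a lower base rate.

No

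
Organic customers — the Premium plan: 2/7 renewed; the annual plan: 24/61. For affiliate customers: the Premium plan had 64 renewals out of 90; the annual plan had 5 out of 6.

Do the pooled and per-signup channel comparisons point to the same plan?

Organic: the Premium plan 2/7 = 28.6%, the annual plan 24/61 = 39.3% → the annual plan
Affiliate: the Premium plan 64/90 = 71.1%, the annual plan 5/6 = 83.3% → the annual plan
Overall: the Premium plan 66/97 = 68.0%, the annual plan 29/67 = 43.3% → the Premium plan
The annual plan wins each signup group but the Premium plan wins overall — the comparison reverses. The annual plan's customers skew toward organic, which has a lower base rate.

No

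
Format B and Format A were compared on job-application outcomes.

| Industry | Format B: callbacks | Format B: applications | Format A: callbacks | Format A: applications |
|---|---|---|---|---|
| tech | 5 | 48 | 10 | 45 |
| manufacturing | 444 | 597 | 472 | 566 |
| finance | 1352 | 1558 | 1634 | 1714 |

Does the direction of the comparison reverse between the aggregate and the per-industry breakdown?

Tech: Format B 5/48 = 10.4%, Format A 10/45 = 22.2% → Format A
Manufacturing: Format B 444/597 = 74.4%, Format A 472/566 = 83.4% → Format A
Finance: Format B 1352/1558 = 86.8%, Format A 1634/1714 = 95.3% → Format A
Overall: Format B 1801/2203 = 81.8%, Format A 2116/2325 = 91.0% → Format A
Format A wins overall and in every industry group — no reversal.

No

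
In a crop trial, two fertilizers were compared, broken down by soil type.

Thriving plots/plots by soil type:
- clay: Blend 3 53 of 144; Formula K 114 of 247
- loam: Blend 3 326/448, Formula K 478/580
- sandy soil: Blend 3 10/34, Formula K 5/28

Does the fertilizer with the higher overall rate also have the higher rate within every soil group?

No

Clay: Blend 3 53/144 = 36.8%, Formula K 114/247 = 46.2% → Formula K
Loam: Blend 3 326/448 = 72.8%, Formula K 478/580 = 82.4% → Formula K
Sandy soil: Blend 3 10/34 = 29.4%, Formula K 5/28 = 17.9% → Blend 3
Overall: Blend 3 389/626 = 62.1%, Formula K 597/855 = 69.8% → Formula K
Neither sweeps: Blend 3 wins 1 of 3 groups, Formula K wins 2. Formula K wins overall but not every group — no Simpson reversal.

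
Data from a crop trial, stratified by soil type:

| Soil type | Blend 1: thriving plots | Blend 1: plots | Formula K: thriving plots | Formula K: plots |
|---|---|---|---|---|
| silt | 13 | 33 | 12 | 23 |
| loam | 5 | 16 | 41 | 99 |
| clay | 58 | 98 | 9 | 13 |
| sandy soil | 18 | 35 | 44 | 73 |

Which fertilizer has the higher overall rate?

Blend 1

Silt: Blend 1 13/33 = 39.4%, Formula K 12/23 = 52.2% → Formula K
Loam: Blend 1 5/16 = 31.2%, Formula K 41/99 = 41.4% → Formula K
Clay: Blend 1 58/98 = 59.2%, Formula K 9/13 = 69.2% → Formula K
Sandy soil: Blend 1 18/35 = 51.4%, Formula K 44/73 = 60.3% → Formula K
Overall: Blend 1 94/182 = 51.6%, Formula K 106/208 = 51.0% → Blend 1
(Formula K wins every soil group but Blend 1 wins overall — Formula K's plots skew toward the low-rate loam group.)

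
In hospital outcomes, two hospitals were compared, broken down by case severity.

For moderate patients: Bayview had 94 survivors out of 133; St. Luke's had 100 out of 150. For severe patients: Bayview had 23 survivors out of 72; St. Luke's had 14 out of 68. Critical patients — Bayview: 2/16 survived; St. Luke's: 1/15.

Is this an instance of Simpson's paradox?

Moderate: Bayview 94/133 = 70.7%, St. Luke's 100/150 = 66.7% → Bayview
Severe: Bayview 23/72 = 31.9%, St. Luke's 14/68 = 20.6% → Bayview
Critical: Bayview 2/16 = 12.5%, St. Luke's 1/15 = 6.7% → Bayview
Overall: Bayview 119/221 = 53.8%, St. Luke's 115/233 = 49.4% → Bayview
Bayview wins overall and in every case group — no reversal.

No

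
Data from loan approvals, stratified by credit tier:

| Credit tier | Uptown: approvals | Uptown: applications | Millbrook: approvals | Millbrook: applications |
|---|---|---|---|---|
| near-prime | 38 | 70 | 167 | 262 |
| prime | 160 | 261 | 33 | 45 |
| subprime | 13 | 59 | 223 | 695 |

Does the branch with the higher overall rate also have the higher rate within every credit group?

Near-prime: Uptown 38/70 = 54.3%, Millbrook 167/262 = 63.7% → Millbrook
Prime: Uptown 160/261 = 61.3%, Millbrook 33/45 = 73.3% → Millbrook
Subprime: Uptown 13/59 = 22.0%, Millbrook 223/695 = 32.1% → Millbrook
Overall: Uptown 211/390 = 54.1%, Millbrook 423/1002 = 42.2% → Uptown
Millbrook wins each credit group but Uptown wins overall — the comparison reverses. Millbrook's applications skew toward subprime, which has a lower base rate.

No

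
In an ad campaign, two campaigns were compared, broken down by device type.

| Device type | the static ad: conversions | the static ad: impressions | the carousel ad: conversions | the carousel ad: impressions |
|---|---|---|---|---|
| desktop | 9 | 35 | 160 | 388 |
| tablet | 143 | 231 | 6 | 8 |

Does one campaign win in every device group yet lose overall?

Yes

Desktop: the static ad 9/35 = 25.7%, the carousel ad 160/388 = 41.2% → the carousel ad
Tablet: the static ad 143/231 = 61.9%, the carousel ad 6/8 = 75.0% → the carousel ad
Overall: the static ad 152/266 = 57.1%, the carousel ad 166/396 = 41.9% → the static ad
The carousel ad wins each device group but the static ad wins overall — the comparison reverses. The carousel ad's impressions skew toward desktop, which has a lower base rate.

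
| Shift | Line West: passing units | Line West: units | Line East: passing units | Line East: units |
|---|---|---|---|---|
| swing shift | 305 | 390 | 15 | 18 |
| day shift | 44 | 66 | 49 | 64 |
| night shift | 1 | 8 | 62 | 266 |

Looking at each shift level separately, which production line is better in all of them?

Line East

Swing shift: Line West 305/390 = 78.2%, Line East 15/18 = 83.3% → Line East
Day shift: Line West 44/66 = 66.7%, Line East 49/64 = 76.6% → Line East
Night shift: Line West 1/8 = 12.5%, Line East 62/266 = 23.3% → Line East
Line East has the higher rate in all 3 groups.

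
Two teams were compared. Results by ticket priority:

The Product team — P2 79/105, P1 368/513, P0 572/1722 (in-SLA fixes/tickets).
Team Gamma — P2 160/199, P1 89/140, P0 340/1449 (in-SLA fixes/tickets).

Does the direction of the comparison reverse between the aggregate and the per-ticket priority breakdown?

No

P2: the Product team 79/105 = 75.2%, Team Gamma 160/199 = 80.4% → Team Gamma
P1: the Product team 368/513 = 71.7%, Team Gamma 89/140 = 63.6% → the Product team
P0: the Product team 572/1722 = 33.2%, Team Gamma 340/1449 = 23.5% → the Product team
Overall: the Product team 1019/2340 = 43.5%, Team Gamma 589/1788 = 32.9% → the Product team
Neither sweeps: the Product team wins 2 of 3 groups, Team Gamma wins 1. The Product team wins overall but not every group — no Simpson reversal.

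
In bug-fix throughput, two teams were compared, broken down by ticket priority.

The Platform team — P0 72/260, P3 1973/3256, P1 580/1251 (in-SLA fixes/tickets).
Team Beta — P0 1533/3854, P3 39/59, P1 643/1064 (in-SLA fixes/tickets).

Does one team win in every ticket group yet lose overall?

Yes

P0: the Platform team 72/260 = 27.7%, Team Beta 1533/3854 = 39.8% → Team Beta
P3: the Platform team 1973/3256 = 60.6%, Team Beta 39/59 = 66.1% → Team Beta
P1: the Platform team 580/1251 = 46.4%, Team Beta 643/1064 = 60.4% → Team Beta
Overall: the Platform team 2625/4767 = 55.1%, Team Beta 2215/4977 = 44.5% → the Platform team
Team Beta wins each ticket group but the Platform team wins overall — the comparison reverses. Team Beta's tickets skew toward P0, which has a lower base rate.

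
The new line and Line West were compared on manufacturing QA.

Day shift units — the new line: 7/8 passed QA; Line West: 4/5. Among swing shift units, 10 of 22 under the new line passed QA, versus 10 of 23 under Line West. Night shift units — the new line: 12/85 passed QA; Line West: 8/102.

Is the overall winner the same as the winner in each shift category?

Day shift: the new line 7/8 = 87.5%, Line West 4/5 = 80.0% → the new line
Swing shift: the new line 10/22 = 45.5%, Line West 10/23 = 43.5% → the new line
Night shift: the new line 12/85 = 14.1%, Line West 8/102 = 7.8% → the new line
Overall: the new line 29/115 = 25.2%, Line West 22/130 = 16.9% → the new line
The new line wins overall and in every shift group — no reversal.

Yes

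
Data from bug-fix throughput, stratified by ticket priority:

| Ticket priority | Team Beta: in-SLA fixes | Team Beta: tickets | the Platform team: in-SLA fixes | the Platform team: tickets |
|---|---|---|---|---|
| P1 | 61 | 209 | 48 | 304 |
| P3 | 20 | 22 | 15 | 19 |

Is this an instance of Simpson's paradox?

P1: Team Beta 61/209 = 29.2%, the Platform team 48/304 = 15.8% → Team Beta
P3: Team Beta 20/22 = 90.9%, the Platform team 15/19 = 78.9% → Team Beta
Overall: Team Beta 81/231 = 35.1%, the Platform team 63/323 = 19.5% → Team Beta
Team Beta wins overall and in every ticket group — no reversal.

No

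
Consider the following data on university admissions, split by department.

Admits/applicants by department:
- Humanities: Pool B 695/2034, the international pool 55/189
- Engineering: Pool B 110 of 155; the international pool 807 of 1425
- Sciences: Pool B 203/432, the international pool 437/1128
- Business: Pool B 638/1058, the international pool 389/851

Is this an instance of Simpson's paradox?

Humanities: Pool B 695/2034 = 34.2%, the international pool 55/189 = 29.1% → Pool B
Engineering: Pool B 110/155 = 71.0%, the international pool 807/1425 = 56.6% → Pool B
Sciences: Pool B 203/432 = 47.0%, the international pool 437/1128 = 38.7% → Pool B
Business: Pool B 638/1058 = 60.3%, the international pool 389/851 = 45.7% → Pool B
Overall: Pool B 1646/3679 = 44.7%, the international pool 1688/3593 = 47.0% → the international pool
Pool B wins each department group but the international pool wins overall — the comparison reverses. Pool B's applicants skew toward Humanities, which has a lower base rate.

Yes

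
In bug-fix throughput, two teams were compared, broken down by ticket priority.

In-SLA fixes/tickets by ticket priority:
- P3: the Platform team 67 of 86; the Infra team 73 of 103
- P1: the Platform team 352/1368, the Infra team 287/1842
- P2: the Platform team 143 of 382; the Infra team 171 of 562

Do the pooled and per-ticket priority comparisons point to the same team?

P3: the Platform team 67/86 = 77.9%, the Infra team 73/103 = 70.9% → the Platform team
P1: the Platform team 352/1368 = 25.7%, the Infra team 287/1842 = 15.6% → the Platform team
P2: the Platform team 143/382 = 37.4%, the Infra team 171/562 = 30.4% → the Platform team
Overall: the Platform team 562/1836 = 30.6%, the Infra team 531/2507 = 21.2% → the Platform team
The Platform team wins overall and in every ticket group — no reversal.

Yes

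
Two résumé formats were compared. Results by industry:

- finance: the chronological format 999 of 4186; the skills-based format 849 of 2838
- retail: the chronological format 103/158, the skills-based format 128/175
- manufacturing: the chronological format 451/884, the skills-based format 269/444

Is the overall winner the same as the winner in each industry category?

Yes

Finance: the chronological format 999/4186 = 23.9%, the skills-based format 849/2838 = 29.9% → the skills-based format
Retail: the chronological format 103/158 = 65.2%, the skills-based format 128/175 = 73.1% → the skills-based format
Manufacturing: the chronological format 451/884 = 51.0%, the skills-based format 269/444 = 60.6% → the skills-based format
Overall: the chronological format 1553/5228 = 29.7%, the skills-based format 1246/3457 = 36.0% → the skills-based format
The skills-based format wins overall and in every industry group — no reversal.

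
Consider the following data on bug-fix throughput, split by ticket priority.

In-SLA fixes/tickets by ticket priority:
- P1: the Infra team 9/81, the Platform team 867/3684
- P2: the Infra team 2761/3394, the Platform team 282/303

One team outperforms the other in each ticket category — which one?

P1: the Infra team 9/81 = 11.1%, the Platform team 867/3684 = 23.5% → the Platform team
P2: the Infra team 2761/3394 = 81.3%, the Platform team 282/303 = 93.1% → the Platform team
The Platform team has the higher rate in both groups.

the Platform team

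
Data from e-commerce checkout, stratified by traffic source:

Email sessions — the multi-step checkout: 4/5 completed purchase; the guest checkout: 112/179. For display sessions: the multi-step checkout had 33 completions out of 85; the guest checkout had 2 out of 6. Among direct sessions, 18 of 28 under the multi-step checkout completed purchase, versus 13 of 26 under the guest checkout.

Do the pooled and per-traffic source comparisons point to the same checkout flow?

No

Email: the multi-step checkout 4/5 = 80.0%, the guest checkout 112/179 = 62.6% → the multi-step checkout
Display: the multi-step checkout 33/85 = 38.8%, the guest checkout 2/6 = 33.3% → the multi-step checkout
Direct: the multi-step checkout 18/28 = 64.3%, the guest checkout 13/26 = 50.0% → the multi-step checkout
Overall: the multi-step checkout 55/118 = 46.6%, the guest checkout 127/211 = 60.2% → the guest checkout
The multi-step checkout wins each traffic group but the guest checkout wins overall — the comparison reverses. The multi-step checkout's sessions skew toward display, which has a lower base rate.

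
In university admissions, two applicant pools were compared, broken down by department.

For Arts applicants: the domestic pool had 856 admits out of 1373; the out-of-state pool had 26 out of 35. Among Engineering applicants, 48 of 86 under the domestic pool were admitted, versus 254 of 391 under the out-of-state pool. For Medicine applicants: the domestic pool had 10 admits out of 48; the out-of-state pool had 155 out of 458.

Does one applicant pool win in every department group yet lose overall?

Yes

Arts: the domestic pool 856/1373 = 62.3%, the out-of-state pool 26/35 = 74.3% → the out-of-state pool
Engineering: the domestic pool 48/86 = 55.8%, the out-of-state pool 254/391 = 65.0% → the out-of-state pool
Medicine: the domestic pool 10/48 = 20.8%, the out-of-state pool 155/458 = 33.8% → the out-of-state pool
Overall: the domestic pool 914/1507 = 60.7%, the out-of-state pool 435/884 = 49.2% → the domestic pool
The out-of-state pool wins each department group but the domestic pool wins overall — the comparison reverses. The out-of-state pool's applicants skew toward Medicine, which has a lower base rate.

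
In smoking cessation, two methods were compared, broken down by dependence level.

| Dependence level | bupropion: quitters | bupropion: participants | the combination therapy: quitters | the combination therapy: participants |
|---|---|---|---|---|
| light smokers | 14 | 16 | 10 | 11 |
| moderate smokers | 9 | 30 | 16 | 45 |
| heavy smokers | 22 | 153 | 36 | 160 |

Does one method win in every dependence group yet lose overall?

No

Light smokers: bupropion 14/16 = 87.5%, the combination therapy 10/11 = 90.9% → the combination therapy
Moderate smokers: bupropion 9/30 = 30.0%, the combination therapy 16/45 = 35.6% → the combination therapy
Heavy smokers: bupropion 22/153 = 14.4%, the combination therapy 36/160 = 22.5% → the combination therapy
Overall: bupropion 45/199 = 22.6%, the combination therapy 62/216 = 28.7% → the combination therapy
The combination therapy wins overall and in every dependence group — no reversal.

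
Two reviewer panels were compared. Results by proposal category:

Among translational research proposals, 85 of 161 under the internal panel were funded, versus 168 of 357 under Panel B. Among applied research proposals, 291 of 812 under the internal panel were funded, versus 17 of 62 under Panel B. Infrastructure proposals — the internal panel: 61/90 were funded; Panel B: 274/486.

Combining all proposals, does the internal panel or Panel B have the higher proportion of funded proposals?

Translational research: the internal panel 85/161 = 52.8%, Panel B 168/357 = 47.1% → the internal panel
Applied research: the internal panel 291/812 = 35.8%, Panel B 17/62 = 27.4% → the internal panel
Infrastructure: the internal panel 61/90 = 67.8%, Panel B 274/486 = 56.4% → the internal panel
Overall: the internal panel 437/1063 = 41.1%, Panel B 459/905 = 50.7% → Panel B
(The internal panel wins every proposal group but Panel B wins overall — the internal panel's proposals skew toward the low-rate applied research group.)

Panel B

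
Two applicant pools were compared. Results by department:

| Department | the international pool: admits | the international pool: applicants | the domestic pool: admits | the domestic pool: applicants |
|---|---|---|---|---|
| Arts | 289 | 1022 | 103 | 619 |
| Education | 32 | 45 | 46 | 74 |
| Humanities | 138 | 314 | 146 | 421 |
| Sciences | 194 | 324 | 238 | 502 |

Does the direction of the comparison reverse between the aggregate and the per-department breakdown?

No

Arts: the international pool 289/1022 = 28.3%, the domestic pool 103/619 = 16.6% → the international pool
Education: the international pool 32/45 = 71.1%, the domestic pool 46/74 = 62.2% → the international pool
Humanities: the international pool 138/314 = 43.9%, the domestic pool 146/421 = 34.7% → the international pool
Sciences: the international pool 194/324 = 59.9%, the domestic pool 238/502 = 47.4% → the international pool
Overall: the international pool 653/1705 = 38.3%, the domestic pool 533/1616 = 33.0% → the international pool
The international pool wins overall and in every department group — no reversal.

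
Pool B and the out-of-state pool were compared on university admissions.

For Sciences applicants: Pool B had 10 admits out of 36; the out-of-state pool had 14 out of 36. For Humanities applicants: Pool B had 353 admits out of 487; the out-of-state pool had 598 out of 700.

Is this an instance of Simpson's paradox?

No

Sciences: Pool B 10/36 = 27.8%, the out-of-state pool 14/36 = 38.9% → the out-of-state pool
Humanities: Pool B 353/487 = 72.5%, the out-of-state pool 598/700 = 85.4% → the out-of-state pool
Overall: Pool B 363/523 = 69.4%, the out-of-state pool 612/736 = 83.2% → the out-of-state pool
The out-of-state pool wins overall and in every department group — no reversal.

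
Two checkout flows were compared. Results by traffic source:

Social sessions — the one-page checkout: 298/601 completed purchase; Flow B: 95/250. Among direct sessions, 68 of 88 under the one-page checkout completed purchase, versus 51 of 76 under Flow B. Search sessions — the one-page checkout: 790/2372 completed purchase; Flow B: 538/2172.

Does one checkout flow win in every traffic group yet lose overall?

No

Social: the one-page checkout 298/601 = 49.6%, Flow B 95/250 = 38.0% → the one-page checkout
Direct: the one-page checkout 68/88 = 77.3%, Flow B 51/76 = 67.1% → the one-page checkout
Search: the one-page checkout 790/2372 = 33.3%, Flow B 538/2172 = 24.8% → the one-page checkout
Overall: the one-page checkout 1156/3061 = 37.8%, Flow B 684/2498 = 27.4% → the one-page checkout
The one-page checkout wins overall and in every traffic group — no reversal.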